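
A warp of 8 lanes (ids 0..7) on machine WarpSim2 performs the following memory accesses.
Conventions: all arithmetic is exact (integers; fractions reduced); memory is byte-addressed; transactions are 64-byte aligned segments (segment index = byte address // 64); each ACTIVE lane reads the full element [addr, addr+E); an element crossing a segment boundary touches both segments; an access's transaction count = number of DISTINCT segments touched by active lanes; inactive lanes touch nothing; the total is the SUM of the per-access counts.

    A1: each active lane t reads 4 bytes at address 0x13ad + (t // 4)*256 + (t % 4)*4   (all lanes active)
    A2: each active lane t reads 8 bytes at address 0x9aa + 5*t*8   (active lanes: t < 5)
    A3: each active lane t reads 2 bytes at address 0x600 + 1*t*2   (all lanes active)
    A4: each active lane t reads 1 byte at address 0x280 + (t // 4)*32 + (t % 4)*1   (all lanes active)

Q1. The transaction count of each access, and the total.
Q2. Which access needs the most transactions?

A1: 2 transactions
A2: 4 transactions
A3: 1 transaction
A4: 1 transaction

Answer: 2,4,1,1; total 8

Answer: A2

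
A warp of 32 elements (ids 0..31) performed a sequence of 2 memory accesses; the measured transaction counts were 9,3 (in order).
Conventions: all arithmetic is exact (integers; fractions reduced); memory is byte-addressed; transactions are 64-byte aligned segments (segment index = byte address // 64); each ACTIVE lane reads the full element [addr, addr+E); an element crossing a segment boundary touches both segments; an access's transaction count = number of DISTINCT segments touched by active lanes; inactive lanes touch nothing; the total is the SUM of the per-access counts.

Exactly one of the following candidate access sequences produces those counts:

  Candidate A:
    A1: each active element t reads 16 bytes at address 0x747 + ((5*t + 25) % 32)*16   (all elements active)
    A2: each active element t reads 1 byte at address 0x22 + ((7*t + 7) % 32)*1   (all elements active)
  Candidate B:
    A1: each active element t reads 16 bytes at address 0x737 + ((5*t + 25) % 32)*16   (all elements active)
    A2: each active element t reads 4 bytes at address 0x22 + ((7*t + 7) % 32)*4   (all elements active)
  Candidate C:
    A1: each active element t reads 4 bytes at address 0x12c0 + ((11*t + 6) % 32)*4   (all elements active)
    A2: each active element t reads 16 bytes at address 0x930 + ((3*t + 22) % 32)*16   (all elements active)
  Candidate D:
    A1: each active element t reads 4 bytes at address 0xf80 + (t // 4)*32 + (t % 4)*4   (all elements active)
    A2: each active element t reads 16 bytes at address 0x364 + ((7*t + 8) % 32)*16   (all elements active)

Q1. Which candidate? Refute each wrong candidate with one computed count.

A: A2 gives 2 transactions, not 3
C: A1 gives 2 transactions, not 9
D: A1 gives 4 transactions, not 9
B: all counts match (9,3)

Answer: B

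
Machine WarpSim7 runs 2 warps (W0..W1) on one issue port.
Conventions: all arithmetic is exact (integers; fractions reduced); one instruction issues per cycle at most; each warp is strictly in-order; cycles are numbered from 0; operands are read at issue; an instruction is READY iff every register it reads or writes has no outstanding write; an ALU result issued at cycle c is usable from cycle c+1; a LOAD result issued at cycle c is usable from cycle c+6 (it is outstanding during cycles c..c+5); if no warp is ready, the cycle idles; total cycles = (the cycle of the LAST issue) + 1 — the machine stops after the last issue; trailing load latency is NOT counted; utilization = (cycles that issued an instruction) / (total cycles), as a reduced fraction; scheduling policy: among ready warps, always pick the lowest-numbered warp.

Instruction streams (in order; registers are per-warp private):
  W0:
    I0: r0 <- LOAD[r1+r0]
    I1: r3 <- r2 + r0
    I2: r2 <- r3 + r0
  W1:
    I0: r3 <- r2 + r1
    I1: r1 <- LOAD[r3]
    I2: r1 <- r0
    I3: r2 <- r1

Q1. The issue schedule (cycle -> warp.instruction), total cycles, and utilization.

cycle 0: W0.I0
cycle 1: W1.I0
cycle 2: W1.I1
cycle 3: idle
cycle 4: idle
cycle 5: idle
cycle 6: W0.I1
cycle 7: W0.I2
cycle 8: W1.I2
cycle 9: W1.I3

Answer: 10 cycles, utilization 7/10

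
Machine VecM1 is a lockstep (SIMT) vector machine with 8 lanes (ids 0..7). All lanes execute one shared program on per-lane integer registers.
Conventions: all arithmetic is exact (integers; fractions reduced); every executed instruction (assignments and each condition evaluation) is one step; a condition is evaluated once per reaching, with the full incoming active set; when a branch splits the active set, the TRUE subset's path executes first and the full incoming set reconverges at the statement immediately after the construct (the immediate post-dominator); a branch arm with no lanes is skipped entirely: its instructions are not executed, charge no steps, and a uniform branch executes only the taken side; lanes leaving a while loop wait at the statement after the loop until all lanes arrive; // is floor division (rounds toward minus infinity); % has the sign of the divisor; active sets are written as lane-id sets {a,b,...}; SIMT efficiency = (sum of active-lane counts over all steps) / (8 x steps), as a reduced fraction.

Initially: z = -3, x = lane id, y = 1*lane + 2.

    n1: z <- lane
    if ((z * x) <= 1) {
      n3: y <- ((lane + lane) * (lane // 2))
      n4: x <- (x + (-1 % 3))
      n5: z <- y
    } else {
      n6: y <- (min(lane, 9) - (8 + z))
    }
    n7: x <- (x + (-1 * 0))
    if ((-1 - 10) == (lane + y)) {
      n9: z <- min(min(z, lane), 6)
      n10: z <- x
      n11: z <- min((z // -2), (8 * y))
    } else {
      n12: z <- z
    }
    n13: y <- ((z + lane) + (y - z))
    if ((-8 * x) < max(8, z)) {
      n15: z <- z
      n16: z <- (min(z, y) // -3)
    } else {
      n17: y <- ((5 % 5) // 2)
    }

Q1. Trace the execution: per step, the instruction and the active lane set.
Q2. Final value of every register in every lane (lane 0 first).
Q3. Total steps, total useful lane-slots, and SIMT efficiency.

step 0: z <- lane                    {0,1,2,3,4,5,6,7}
step 1: eval ((z * x) <= 1)          {0,1,2,3,4,5,6,7}
step 2: y <- ((lane + lane) * (lane // 2)) {0,1}
step 3: x <- (x + (-1 % 3))          {0,1}
step 4: z <- y                       {0,1}
step 5: y <- (min(lane, 9) - (8 + z)) {2,3,4,5,6,7}
step 6: x <- (x + (-1 * 0))          {0,1,2,3,4,5,6,7}
step 7: eval ((-1 - 10) == (lane + y)) {0,1,2,3,4,5,6,7}
step 8: z <- z                       {0,1,2,3,4,5,6,7}
step 9: y <- ((z + lane) + (y - z))  {0,1,2,3,4,5,6,7}
step 10: eval ((-8 * x) < max(8, z))  {0,1,2,3,4,5,6,7}
step 11: z <- z                       {0,1,2,3,4,5,6,7}
step 12: z <- (min(z, y) // -3)       {0,1,2,3,4,5,6,7}

Answer: 13 steps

z: 0,0,2,1,1,1,0,0
x: 2,3,2,3,4,5,6,7
y: 0,1,-6,-5,-4,-3,-2,-1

steps = 13; useful = 84; efficiency = 84/104 = 21/26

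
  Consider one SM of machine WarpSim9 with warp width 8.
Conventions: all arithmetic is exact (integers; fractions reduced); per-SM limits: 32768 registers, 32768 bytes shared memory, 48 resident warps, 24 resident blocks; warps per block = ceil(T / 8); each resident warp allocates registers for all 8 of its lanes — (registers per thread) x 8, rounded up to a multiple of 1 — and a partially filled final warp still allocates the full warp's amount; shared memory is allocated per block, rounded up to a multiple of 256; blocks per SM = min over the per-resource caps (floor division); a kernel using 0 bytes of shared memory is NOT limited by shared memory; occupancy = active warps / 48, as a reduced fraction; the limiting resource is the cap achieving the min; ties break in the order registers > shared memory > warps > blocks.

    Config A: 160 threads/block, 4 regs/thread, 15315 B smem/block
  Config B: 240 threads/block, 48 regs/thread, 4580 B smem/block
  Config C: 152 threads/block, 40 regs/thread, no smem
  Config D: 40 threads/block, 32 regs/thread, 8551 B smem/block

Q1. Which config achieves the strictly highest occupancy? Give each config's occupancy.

occupancies: A 5/6, B 5/8, C 19/24, D 5/16

Answer: A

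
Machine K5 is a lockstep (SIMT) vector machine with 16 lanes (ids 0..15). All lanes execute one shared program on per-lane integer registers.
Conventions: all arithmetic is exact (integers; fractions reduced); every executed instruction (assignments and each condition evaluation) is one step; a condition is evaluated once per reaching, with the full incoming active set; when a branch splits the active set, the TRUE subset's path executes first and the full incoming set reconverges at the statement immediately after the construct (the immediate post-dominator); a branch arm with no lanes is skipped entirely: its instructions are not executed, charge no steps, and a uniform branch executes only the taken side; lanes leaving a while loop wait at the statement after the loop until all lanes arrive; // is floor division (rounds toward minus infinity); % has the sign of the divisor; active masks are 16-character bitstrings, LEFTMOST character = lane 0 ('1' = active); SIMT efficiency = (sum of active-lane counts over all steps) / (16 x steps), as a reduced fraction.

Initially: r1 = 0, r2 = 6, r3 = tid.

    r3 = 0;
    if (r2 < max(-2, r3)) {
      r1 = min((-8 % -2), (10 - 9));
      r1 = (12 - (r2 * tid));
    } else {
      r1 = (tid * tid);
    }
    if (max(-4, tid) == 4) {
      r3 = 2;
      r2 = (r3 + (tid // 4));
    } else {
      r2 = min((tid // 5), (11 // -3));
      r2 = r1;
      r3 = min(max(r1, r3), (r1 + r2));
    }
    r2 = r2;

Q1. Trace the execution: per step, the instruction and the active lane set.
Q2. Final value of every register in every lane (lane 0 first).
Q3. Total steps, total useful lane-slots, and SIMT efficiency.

step 0: r3 <- 0                      1111111111111111
step 1: eval (r2 < max(-2, r3))      1111111111111111
step 2: r1 <- (tid * tid)            1111111111111111
step 3: eval (max(-4, tid) == 4)     1111111111111111
step 4: r3 <- 2                      0000100000000000
step 5: r2 <- (r3 + (tid // 4))      0000100000000000
step 6: r2 <- min((tid // 5), (11 // -3)) 1111011111111111
step 7: r2 <- r1                     1111011111111111
step 8: r3 <- min(max(r1, r3), (r1 + r2)) 1111011111111111
step 9: r2 <- r2                     1111111111111111

Answer: 10 steps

r1: 0,1,4,9,16,25,36,49,64,81,100,121,144,169,196,225
r2: 0,1,4,9,3,25,36,49,64,81,100,121,144,169,196,225
r3: 0,1,4,9,2,25,36,49,64,81,100,121,144,169,196,225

steps = 10; useful = 127; efficiency = 127/160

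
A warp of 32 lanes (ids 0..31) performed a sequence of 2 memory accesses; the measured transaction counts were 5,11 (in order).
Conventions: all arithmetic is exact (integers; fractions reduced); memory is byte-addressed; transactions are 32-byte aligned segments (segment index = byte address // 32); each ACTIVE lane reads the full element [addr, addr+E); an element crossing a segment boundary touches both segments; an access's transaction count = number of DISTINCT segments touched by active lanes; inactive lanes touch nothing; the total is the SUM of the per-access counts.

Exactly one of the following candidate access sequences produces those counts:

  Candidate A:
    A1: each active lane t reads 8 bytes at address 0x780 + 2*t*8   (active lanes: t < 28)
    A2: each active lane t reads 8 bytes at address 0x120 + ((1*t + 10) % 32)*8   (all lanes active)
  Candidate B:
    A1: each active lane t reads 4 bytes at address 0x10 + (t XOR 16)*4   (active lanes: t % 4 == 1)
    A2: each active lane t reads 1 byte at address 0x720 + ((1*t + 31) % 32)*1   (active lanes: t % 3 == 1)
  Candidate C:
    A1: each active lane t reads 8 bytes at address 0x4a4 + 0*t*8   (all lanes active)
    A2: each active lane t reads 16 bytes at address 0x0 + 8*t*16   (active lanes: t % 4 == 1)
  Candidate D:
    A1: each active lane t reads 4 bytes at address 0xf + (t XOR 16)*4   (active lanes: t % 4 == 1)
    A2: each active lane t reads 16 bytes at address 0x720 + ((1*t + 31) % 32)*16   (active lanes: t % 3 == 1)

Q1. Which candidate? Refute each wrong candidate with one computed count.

A: A1 gives 14 transactions, not 5
B: A2 gives 1 transaction, not 11
C: A1 gives 1 transaction, not 5
D: all counts match (5,11)

Answer: D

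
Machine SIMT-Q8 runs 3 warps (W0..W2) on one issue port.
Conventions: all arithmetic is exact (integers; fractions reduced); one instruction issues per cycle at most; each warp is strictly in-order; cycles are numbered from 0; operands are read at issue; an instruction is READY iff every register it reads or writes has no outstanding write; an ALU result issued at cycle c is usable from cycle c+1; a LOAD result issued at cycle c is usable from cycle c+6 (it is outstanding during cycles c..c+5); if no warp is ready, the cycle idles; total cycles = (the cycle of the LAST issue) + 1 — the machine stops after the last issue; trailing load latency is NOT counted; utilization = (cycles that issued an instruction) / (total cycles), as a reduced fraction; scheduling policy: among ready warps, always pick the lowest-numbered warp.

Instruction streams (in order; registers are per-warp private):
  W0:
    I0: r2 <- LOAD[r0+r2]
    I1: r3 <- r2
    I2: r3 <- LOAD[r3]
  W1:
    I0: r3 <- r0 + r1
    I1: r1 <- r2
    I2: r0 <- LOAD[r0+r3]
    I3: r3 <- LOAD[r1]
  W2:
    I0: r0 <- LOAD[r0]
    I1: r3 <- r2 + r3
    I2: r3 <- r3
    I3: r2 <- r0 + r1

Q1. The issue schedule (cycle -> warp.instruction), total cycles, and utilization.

cycle 0: W0.I0
cycle 1: W1.I0
cycle 2: W1.I1
cycle 3: W1.I2
cycle 4: W1.I3
cycle 5: W2.I0
cycle 6: W0.I1
cycle 7: W0.I2
cycle 8: W2.I1
cycle 9: W2.I2
cycle 10: idle
cycle 11: W2.I3

Answer: 12 cycles, utilization 11/12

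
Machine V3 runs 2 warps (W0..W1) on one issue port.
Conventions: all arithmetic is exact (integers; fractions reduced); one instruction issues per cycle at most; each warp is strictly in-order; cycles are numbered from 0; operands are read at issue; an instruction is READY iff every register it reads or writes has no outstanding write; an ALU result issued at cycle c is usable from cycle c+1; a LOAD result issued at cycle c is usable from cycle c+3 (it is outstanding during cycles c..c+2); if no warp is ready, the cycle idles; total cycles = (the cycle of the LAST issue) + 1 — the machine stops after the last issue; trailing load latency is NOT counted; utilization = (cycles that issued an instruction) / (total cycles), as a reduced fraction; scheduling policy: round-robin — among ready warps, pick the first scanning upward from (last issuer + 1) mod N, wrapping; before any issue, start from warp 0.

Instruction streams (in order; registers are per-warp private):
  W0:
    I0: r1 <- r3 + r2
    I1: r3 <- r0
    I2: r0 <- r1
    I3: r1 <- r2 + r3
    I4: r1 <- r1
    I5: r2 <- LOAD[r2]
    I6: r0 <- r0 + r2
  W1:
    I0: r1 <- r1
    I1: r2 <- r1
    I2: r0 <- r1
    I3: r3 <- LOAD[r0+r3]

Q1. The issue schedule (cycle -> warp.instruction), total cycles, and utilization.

cycle 0: W0.I0
cycle 1: W1.I0
cycle 2: W0.I1
cycle 3: W1.I1
cycle 4: W0.I2
cycle 5: W1.I2
cycle 6: W0.I3
cycle 7: W1.I3
cycle 8: W0.I4
cycle 9: W0.I5
cycle 10: idle
cycle 11: idle
cycle 12: W0.I6

Answer: 13 cycles, utilization 11/13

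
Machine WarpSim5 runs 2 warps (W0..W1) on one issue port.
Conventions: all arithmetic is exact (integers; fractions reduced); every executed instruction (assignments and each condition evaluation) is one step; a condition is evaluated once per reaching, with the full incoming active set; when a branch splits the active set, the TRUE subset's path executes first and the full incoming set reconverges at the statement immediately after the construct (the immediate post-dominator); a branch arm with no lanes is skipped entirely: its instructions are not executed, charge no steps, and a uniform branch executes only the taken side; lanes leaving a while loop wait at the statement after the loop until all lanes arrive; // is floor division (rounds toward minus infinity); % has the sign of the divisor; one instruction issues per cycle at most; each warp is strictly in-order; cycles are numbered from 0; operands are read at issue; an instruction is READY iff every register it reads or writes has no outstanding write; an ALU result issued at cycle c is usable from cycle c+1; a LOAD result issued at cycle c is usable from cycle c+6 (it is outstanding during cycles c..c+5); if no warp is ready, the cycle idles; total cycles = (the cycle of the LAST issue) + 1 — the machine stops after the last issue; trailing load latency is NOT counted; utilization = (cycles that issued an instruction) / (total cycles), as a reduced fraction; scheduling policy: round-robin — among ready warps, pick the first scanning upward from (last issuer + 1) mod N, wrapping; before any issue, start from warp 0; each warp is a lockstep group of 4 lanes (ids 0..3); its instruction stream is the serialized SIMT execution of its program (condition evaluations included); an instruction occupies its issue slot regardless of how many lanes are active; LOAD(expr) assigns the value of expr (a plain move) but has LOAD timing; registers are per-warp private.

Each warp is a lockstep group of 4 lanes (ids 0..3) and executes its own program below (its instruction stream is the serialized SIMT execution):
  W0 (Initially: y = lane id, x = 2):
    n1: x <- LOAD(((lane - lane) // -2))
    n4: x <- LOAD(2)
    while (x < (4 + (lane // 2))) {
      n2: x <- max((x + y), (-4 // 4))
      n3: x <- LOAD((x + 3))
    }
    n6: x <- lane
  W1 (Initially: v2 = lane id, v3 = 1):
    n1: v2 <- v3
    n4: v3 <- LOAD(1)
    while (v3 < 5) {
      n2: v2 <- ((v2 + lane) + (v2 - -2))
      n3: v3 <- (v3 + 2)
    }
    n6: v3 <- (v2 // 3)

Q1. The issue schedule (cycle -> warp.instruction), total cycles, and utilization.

cycle 0: W0.I0
cycle 1: W1.I0
cycle 2: W1.I1
cycle 3: idle
cycle 4: idle
cycle 5: idle
cycle 6: W0.I1
cycle 7: idle
cycle 8: W1.I2
cycle 9: W1.I3
cycle 10: W1.I4
cycle 11: W1.I5
cycle 12: W0.I2
cycle 13: W1.I6
cycle 14: W0.I3
cycle 15: W1.I7
cycle 16: W0.I4
cycle 17: W1.I8
cycle 18: W1.I9
cycle 19: idle
cycle 20: idle
cycle 21: idle
cycle 22: W0.I5
cycle 23: W0.I6

Answer: 24 cycles, utilization 17/24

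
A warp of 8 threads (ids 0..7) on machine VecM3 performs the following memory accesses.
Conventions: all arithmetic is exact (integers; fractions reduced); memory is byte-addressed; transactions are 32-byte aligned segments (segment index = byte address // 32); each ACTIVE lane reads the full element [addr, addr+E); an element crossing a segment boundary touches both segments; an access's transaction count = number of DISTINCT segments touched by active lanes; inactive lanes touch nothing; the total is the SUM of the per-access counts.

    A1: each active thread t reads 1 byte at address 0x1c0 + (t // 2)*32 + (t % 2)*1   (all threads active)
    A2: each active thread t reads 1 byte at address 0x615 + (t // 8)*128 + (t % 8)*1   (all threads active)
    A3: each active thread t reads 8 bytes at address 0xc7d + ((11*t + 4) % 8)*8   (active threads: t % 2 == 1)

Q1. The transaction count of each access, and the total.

A1: 4 transactions
A2: 1 transaction
A3: 2 transactions

Answer: 4,1,2; total 7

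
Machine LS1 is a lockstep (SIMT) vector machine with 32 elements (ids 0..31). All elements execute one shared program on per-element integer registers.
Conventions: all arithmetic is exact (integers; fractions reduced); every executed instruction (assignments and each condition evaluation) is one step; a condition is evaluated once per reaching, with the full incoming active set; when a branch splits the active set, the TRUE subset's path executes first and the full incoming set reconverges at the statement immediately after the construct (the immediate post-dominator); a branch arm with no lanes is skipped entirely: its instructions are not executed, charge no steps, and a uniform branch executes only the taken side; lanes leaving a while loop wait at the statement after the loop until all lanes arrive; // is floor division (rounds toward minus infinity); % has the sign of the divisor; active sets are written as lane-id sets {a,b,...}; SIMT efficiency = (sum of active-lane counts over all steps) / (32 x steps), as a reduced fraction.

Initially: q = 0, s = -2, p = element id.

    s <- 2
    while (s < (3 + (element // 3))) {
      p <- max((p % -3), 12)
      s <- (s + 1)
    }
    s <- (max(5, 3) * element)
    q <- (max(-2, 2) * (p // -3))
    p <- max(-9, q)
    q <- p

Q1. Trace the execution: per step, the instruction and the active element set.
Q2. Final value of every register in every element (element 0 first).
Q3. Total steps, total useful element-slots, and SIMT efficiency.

step 0: s <- 2                       {0,1,2,3,4,5,6,7,8,9,10,11,12,13,14,15,16,17,18,19,20,21,22,23,24,25,26,27,28,29,30,31}
step 1: eval (s < (3 + (element // 3))) {0,1,2,3,4,5,6,7,8,9,10,11,12,13,14,15,16,17,18,19,20,21,22,23,24,25,26,27,28,29,30,31}
step 2: p <- max((p % -3), 12)       {0,1,2,3,4,5,6,7,8,9,10,11,12,13,14,15,16,17,18,19,20,21,22,23,24,25,26,27,28,29,30,31}
step 3: s <- (s + 1)                 {0,1,2,3,4,5,6,7,8,9,10,11,12,13,14,15,16,17,18,19,20,21,22,23,24,25,26,27,28,29,30,31}
step 4: eval (s < (3 + (element // 3))) {0,1,2,3,4,5,6,7,8,9,10,11,12,13,14,15,16,17,18,19,20,21,22,23,24,25,26,27,28,29,30,31}
step 5: p <- max((p % -3), 12)       {3,4,5,6,7,8,9,10,11,12,13,14,15,16,17,18,19,20,21,22,23,24,25,26,27,28,29,30,31}
step 6: s <- (s + 1)                 {3,4,5,6,7,8,9,10,11,12,13,14,15,16,17,18,19,20,21,22,23,24,25,26,27,28,29,30,31}
step 7: eval (s < (3 + (element // 3))) {3,4,5,6,7,8,9,10,11,12,13,14,15,16,17,18,19,20,21,22,23,24,25,26,27,28,29,30,31}
step 8: p <- max((p % -3), 12)       {6,7,8,9,10,11,12,13,14,15,16,17,18,19,20,21,22,23,24,25,26,27,28,29,30,31}
step 9: s <- (s + 1)                 {6,7,8,9,10,11,12,13,14,15,16,17,18,19,20,21,22,23,24,25,26,27,28,29,30,31}
step 10: eval (s < (3 + (element // 3))) {6,7,8,9,10,11,12,13,14,15,16,17,18,19,20,21,22,23,24,25,26,27,28,29,30,31}
step 11: p <- max((p % -3), 12)       {9,10,11,12,13,14,15,16,17,18,19,20,21,22,23,24,25,26,27,28,29,30,31}
step 12: s <- (s + 1)                 {9,10,11,12,13,14,15,16,17,18,19,20,21,22,23,24,25,26,27,28,29,30,31}
step 13: eval (s < (3 + (element // 3))) {9,10,11,12,13,14,15,16,17,18,19,20,21,22,23,24,25,26,27,28,29,30,31}
step 14: p <- max((p % -3), 12)       {12,13,14,15,16,17,18,19,20,21,22,23,24,25,26,27,28,29,30,31}
step 15: s <- (s + 1)                 {12,13,14,15,16,17,18,19,20,21,22,23,24,25,26,27,28,29,30,31}
step 16: eval (s < (3 + (element // 3))) {12,13,14,15,16,17,18,19,20,21,22,23,24,25,26,27,28,29,30,31}
step 17: p <- max((p % -3), 12)       {15,16,17,18,19,20,21,22,23,24,25,26,27,28,29,30,31}
step 18: s <- (s + 1)                 {15,16,17,18,19,20,21,22,23,24,25,26,27,28,29,30,31}
step 19: eval (s < (3 + (element // 3))) {15,16,17,18,19,20,21,22,23,24,25,26,27,28,29,30,31}
step 20: p <- max((p % -3), 12)       {18,19,20,21,22,23,24,25,26,27,28,29,30,31}
step 21: s <- (s + 1)                 {18,19,20,21,22,23,24,25,26,27,28,29,30,31}
step 22: eval (s < (3 + (element // 3))) {18,19,20,21,22,23,24,25,26,27,28,29,30,31}
step 23: p <- max((p % -3), 12)       {21,22,23,24,25,26,27,28,29,30,31}
step 24: s <- (s + 1)                 {21,22,23,24,25,26,27,28,29,30,31}
step 25: eval (s < (3 + (element // 3))) {21,22,23,24,25,26,27,28,29,30,31}
step 26: p <- max((p % -3), 12)       {24,25,26,27,28,29,30,31}
step 27: s <- (s + 1)                 {24,25,26,27,28,29,30,31}
step 28: eval (s < (3 + (element // 3))) {24,25,26,27,28,29,30,31}
step 29: p <- max((p % -3), 12)       {27,28,29,30,31}
step 30: s <- (s + 1)                 {27,28,29,30,31}
step 31: eval (s < (3 + (element // 3))) {27,28,29,30,31}
step 32: p <- max((p % -3), 12)       {30,31}
step 33: s <- (s + 1)                 {30,31}
step 34: eval (s < (3 + (element // 3))) {30,31}
step 35: s <- (max(5, 3) * element)   {0,1,2,3,4,5,6,7,8,9,10,11,12,13,14,15,16,17,18,19,20,21,22,23,24,25,26,27,28,29,30,31}
step 36: q <- (max(-2, 2) * (p // -3)) {0,1,2,3,4,5,6,7,8,9,10,11,12,13,14,15,16,17,18,19,20,21,22,23,24,25,26,27,28,29,30,31}
step 37: p <- max(-9, q)              {0,1,2,3,4,5,6,7,8,9,10,11,12,13,14,15,16,17,18,19,20,21,22,23,24,25,26,27,28,29,30,31}
step 38: q <- p                       {0,1,2,3,4,5,6,7,8,9,10,11,12,13,14,15,16,17,18,19,20,21,22,23,24,25,26,27,28,29,30,31}

Answer: 39 steps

q: -8,-8,-8,-8,-8,-8,-8,-8,-8,-8,-8,-8,-8,-8,-8,-8,-8,-8,-8,-8,-8,-8,-8,-8,-8,-8,-8,-8,-8,-8,-8,-8
s: 0,5,10,15,20,25,30,35,40,45,50,55,60,65,70,75,80,85,90,95,100,105,110,115,120,125,130,135,140,145,150,155
p: -8,-8,-8,-8,-8,-8,-8,-8,-8,-8,-8,-8,-8,-8,-8,-8,-8,-8,-8,-8,-8,-8,-8,-8,-8,-8,-8,-8,-8,-8,-8,-8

steps = 39; useful = 753; efficiency = 753/1248 = 251/416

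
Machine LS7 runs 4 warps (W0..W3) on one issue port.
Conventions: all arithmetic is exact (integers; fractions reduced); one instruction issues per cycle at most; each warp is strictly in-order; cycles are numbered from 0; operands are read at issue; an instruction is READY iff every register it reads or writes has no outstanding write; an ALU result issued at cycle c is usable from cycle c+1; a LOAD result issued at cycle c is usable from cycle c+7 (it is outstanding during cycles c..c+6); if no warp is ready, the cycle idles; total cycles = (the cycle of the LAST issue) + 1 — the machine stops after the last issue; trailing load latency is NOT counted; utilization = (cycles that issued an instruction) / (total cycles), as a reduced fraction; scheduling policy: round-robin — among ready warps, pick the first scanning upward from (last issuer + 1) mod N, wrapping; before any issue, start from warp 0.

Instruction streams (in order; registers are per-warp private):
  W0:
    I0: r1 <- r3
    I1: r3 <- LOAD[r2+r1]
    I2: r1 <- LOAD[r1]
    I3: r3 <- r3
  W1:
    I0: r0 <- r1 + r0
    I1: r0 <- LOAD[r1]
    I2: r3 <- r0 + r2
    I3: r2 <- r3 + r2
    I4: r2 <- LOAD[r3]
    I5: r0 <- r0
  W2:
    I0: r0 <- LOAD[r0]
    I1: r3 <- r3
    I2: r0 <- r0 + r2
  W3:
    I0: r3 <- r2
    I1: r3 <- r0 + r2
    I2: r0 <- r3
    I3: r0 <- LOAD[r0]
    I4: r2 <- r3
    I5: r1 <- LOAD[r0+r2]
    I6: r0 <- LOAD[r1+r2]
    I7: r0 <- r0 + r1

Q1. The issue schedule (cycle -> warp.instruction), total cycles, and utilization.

cycle 0: W0.I0
cycle 1: W1.I0
cycle 2: W2.I0
cycle 3: W3.I0
cycle 4: W0.I1
cycle 5: W1.I1
cycle 6: W2.I1
cycle 7: W3.I1
cycle 8: W0.I2
cycle 9: W2.I2
cycle 10: W3.I2
cycle 11: W0.I3
cycle 12: W1.I2
cycle 13: W3.I3
cycle 14: W1.I3
cycle 15: W3.I4
cycle 16: W1.I4
cycle 17: W1.I5
cycle 18: idle
cycle 19: idle
cycle 20: W3.I5
cycle 21: idle
cycle 22: idle
cycle 23: idle
cycle 24: idle
cycle 25: idle
cycle 26: idle
cycle 27: W3.I6
cycle 28: idle
cycle 29: idle
cycle 30: idle
cycle 31: idle
cycle 32: idle
cycle 33: idle
cycle 34: W3.I7

Answer: 35 cycles, utilization 3/5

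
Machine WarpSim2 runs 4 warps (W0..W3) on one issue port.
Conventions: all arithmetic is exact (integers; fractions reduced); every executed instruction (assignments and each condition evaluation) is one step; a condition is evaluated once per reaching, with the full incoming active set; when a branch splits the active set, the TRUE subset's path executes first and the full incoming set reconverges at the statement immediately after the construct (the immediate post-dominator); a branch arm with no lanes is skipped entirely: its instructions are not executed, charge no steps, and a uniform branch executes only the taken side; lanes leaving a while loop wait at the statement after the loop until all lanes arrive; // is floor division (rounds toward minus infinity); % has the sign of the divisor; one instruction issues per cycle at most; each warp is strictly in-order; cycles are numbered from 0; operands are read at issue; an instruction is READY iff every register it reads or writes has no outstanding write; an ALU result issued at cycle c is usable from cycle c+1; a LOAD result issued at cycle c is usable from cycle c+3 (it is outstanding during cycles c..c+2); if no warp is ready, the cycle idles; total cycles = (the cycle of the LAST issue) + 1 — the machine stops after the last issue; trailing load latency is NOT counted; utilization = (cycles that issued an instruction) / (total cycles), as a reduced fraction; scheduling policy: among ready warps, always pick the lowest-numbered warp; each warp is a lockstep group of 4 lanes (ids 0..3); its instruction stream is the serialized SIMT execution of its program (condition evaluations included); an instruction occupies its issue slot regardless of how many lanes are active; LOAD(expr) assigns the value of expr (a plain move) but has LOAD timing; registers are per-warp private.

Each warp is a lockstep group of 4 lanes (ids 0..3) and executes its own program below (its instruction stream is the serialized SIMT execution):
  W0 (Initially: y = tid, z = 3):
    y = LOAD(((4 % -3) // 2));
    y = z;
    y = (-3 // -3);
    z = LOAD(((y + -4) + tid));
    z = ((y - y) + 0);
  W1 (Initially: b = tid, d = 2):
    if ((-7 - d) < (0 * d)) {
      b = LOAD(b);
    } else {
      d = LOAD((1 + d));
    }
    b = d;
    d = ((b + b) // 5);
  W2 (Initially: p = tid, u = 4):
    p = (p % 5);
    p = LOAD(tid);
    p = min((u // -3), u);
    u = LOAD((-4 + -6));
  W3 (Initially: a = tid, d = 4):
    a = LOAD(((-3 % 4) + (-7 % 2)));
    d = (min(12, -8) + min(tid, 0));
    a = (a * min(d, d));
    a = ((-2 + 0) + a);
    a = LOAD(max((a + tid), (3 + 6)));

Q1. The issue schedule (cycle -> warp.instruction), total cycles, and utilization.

cycle 0: W0.I0
cycle 1: W1.I0
cycle 2: W1.I1
cycle 3: W0.I1
cycle 4: W0.I2
cycle 5: W0.I3
cycle 6: W1.I2
cycle 7: W1.I3
cycle 8: W0.I4
cycle 9: W2.I0
cycle 10: W2.I1
cycle 11: W3.I0
cycle 12: W3.I1
cycle 13: W2.I2
cycle 14: W2.I3
cycle 15: W3.I2
cycle 16: W3.I3
cycle 17: W3.I4

Answer: 18 cycles, utilization 1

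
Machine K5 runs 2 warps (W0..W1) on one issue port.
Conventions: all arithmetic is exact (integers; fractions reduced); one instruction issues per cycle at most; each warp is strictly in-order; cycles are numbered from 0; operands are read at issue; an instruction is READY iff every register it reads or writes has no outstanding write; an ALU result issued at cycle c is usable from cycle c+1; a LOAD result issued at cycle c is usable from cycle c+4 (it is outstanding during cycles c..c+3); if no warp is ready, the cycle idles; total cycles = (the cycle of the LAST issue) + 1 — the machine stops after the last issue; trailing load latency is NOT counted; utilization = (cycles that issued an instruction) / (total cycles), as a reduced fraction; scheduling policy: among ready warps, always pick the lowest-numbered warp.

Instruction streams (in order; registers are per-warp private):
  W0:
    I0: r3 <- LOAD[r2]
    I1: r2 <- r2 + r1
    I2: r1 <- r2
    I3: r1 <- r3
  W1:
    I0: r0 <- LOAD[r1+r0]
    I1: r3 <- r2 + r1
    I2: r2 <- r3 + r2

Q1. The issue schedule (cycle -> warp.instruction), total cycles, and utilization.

cycle 0: W0.I0
cycle 1: W0.I1
cycle 2: W0.I2
cycle 3: W1.I0
cycle 4: W0.I3
cycle 5: W1.I1
cycle 6: W1.I2

Answer: 7 cycles, utilization 1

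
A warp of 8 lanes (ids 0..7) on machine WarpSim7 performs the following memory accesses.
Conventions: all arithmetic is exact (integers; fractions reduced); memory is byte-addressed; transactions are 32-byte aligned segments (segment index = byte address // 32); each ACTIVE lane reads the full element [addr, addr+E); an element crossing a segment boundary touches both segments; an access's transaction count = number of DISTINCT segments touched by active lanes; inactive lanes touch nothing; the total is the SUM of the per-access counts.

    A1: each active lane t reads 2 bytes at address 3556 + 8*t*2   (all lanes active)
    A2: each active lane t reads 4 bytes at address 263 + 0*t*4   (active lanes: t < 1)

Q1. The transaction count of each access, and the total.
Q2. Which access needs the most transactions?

A1: 4 transactions
A2: 1 transaction

Answer: 4,1; total 5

Answer: A1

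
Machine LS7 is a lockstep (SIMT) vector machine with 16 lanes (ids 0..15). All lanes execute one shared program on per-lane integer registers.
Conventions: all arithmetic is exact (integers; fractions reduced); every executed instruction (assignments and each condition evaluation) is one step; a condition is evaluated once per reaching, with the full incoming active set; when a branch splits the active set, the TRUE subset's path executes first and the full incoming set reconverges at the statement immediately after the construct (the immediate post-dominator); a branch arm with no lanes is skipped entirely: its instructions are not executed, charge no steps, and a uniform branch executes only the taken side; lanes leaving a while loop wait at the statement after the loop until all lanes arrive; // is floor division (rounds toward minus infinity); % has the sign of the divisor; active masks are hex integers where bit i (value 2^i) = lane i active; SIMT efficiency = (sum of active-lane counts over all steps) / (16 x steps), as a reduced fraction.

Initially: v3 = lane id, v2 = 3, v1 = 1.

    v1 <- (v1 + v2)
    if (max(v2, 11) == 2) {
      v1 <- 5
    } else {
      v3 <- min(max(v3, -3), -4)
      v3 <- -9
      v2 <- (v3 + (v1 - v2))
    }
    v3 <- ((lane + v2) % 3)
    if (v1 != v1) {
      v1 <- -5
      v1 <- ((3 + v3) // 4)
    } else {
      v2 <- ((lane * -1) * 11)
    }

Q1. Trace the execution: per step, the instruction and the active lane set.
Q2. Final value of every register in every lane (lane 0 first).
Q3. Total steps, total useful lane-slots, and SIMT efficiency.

step 0: v1 <- (v1 + v2)              0xffff
step 1: eval (max(v2, 11) == 2)      0xffff
step 2: v3 <- min(max(v3, -3), -4)   0xffff
step 3: v3 <- -9                     0xffff
step 4: v2 <- (v3 + (v1 - v2))       0xffff
step 5: v3 <- ((lane + v2) % 3)      0xffff
step 6: eval (v1 != v1)              0xffff
step 7: v2 <- ((lane * -1) * 11)     0xffff

Answer: 8 steps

v3: 1,2,0,1,2,0,1,2,0,1,2,0,1,2,0,1
v2: 0,-11,-22,-33,-44,-55,-66,-77,-88,-99,-110,-121,-132,-143,-154,-165
v1: 4,4,4,4,4,4,4,4,4,4,4,4,4,4,4,4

steps = 8; useful = 128; efficiency = 128/128 = 1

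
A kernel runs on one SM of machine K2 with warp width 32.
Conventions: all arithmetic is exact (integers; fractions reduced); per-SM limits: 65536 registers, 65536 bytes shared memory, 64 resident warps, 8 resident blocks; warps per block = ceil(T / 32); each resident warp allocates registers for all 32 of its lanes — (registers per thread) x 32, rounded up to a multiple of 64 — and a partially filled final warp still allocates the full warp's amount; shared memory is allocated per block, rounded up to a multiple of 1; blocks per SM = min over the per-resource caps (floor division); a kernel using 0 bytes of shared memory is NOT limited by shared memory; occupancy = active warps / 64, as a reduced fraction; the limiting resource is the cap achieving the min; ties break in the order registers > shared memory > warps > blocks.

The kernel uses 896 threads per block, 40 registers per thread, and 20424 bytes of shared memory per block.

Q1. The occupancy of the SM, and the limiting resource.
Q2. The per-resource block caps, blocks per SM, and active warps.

Answer: occupancy 7/16, limited by registers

registers: 1 block
shared memory: 3 blocks
warps: 2 blocks
blocks: 8 blocks

Answer: 1 block, 28 active warps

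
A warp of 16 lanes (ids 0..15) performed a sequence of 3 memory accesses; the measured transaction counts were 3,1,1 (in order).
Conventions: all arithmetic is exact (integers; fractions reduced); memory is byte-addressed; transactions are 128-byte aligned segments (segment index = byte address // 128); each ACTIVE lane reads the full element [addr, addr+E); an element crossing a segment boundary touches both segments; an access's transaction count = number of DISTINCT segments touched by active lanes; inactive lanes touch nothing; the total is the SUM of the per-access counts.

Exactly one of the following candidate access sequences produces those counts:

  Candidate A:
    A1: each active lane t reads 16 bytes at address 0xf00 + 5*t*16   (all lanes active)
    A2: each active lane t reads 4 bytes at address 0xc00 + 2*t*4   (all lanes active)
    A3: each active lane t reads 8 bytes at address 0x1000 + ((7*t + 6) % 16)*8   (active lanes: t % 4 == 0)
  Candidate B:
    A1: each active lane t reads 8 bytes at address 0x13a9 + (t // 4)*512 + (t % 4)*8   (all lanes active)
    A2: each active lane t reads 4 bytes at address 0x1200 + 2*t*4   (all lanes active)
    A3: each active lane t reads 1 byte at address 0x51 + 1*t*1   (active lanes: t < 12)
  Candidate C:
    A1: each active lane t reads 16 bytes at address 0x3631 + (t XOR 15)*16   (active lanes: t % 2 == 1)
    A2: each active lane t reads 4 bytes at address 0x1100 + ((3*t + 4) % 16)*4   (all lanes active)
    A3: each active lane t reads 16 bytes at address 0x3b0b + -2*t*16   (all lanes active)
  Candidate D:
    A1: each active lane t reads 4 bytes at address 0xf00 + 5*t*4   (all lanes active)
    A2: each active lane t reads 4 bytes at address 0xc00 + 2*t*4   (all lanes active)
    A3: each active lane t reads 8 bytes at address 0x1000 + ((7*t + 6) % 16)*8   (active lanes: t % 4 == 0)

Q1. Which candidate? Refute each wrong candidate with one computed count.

A: A1 gives 10 transactions, not 3
B: A1 gives 4 transactions, not 3
C: A3 gives 5 transactions, not 1
D: all counts match (3,1,1)

Answer: D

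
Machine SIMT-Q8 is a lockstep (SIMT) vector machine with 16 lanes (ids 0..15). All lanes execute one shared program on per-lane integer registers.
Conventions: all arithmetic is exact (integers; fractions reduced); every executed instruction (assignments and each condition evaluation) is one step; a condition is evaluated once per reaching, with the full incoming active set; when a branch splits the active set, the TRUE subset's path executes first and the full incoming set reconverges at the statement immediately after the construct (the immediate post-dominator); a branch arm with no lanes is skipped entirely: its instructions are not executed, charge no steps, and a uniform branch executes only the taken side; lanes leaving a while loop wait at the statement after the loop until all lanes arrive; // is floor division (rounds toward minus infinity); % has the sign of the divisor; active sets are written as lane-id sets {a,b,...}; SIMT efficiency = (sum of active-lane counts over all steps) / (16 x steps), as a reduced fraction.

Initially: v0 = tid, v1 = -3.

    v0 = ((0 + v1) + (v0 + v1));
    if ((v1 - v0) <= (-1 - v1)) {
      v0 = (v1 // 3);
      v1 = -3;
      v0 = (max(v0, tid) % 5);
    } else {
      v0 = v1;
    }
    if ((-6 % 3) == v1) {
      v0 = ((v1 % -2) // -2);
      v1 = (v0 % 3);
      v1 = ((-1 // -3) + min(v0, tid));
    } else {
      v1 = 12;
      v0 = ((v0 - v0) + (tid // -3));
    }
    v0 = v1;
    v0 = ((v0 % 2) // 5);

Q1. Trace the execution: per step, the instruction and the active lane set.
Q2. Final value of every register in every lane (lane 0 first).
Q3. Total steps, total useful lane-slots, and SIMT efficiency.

step 0: v0 <- ((0 + v1) + (v0 + v1)) {0,1,2,3,4,5,6,7,8,9,10,11,12,13,14,15}
step 1: eval ((v1 - v0) <= (-1 - v1)) {0,1,2,3,4,5,6,7,8,9,10,11,12,13,14,15}
step 2: v0 <- (v1 // 3)              {1,2,3,4,5,6,7,8,9,10,11,12,13,14,15}
step 3: v1 <- -3                     {1,2,3,4,5,6,7,8,9,10,11,12,13,14,15}
step 4: v0 <- (max(v0, tid) % 5)     {1,2,3,4,5,6,7,8,9,10,11,12,13,14,15}
step 5: v0 <- v1                     {0}
step 6: eval ((-6 % 3) == v1)        {0,1,2,3,4,5,6,7,8,9,10,11,12,13,14,15}
step 7: v1 <- 12                     {0,1,2,3,4,5,6,7,8,9,10,11,12,13,14,15}
step 8: v0 <- ((v0 - v0) + (tid // -3)) {0,1,2,3,4,5,6,7,8,9,10,11,12,13,14,15}
step 9: v0 <- v1                     {0,1,2,3,4,5,6,7,8,9,10,11,12,13,14,15}
step 10: v0 <- ((v0 % 2) // 5)        {0,1,2,3,4,5,6,7,8,9,10,11,12,13,14,15}

Answer: 11 steps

v0: 0,0,0,0,0,0,0,0,0,0,0,0,0,0,0,0
v1: 12,12,12,12,12,12,12,12,12,12,12,12,12,12,12,12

steps = 11; useful = 158; efficiency = 158/176 = 79/88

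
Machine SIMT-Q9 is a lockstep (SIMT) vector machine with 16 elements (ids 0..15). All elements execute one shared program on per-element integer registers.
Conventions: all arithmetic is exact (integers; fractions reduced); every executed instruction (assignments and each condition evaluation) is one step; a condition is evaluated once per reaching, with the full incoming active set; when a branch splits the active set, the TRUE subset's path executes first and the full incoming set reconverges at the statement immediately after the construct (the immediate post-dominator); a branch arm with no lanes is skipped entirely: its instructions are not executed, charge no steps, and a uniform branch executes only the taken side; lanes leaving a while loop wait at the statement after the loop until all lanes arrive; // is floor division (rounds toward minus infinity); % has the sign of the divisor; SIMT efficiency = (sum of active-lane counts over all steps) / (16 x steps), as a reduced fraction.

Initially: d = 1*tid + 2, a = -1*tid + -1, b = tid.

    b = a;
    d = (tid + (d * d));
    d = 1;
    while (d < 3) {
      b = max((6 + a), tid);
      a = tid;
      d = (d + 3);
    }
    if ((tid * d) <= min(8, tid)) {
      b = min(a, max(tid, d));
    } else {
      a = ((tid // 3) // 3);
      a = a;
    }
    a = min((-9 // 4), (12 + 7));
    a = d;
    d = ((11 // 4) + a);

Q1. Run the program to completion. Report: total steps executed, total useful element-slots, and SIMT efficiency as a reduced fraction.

Answer: 15 steps, 223 useful, 223/240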